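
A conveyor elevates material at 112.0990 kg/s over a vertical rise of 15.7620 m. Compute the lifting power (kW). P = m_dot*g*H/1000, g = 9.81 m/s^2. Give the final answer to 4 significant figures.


P = 112.0990 * 9.81 * 15.7620 / 1000
P = 17.33 kW


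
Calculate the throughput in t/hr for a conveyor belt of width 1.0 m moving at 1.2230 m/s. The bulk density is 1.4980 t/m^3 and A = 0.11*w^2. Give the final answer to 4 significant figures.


A = 0.11 * 1.0^2 = 0.11 m^2
C = 0.11 * 1.2230 * 1.4980 * 3600
C = 725.5 t/hr


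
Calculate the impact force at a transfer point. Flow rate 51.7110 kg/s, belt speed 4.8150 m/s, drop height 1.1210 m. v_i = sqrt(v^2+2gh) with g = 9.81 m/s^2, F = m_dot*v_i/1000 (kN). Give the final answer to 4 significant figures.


v_i = sqrt(4.8150^2 + 2*9.81*1.1210) = 6.72148 m/s
F = 51.7110 * 6.72148 / 1000
F = 0.3476 kN


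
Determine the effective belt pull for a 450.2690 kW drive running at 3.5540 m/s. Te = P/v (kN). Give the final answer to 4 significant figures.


Te = P / v = 450.2690 / 3.5540
Te = 126.7 kN


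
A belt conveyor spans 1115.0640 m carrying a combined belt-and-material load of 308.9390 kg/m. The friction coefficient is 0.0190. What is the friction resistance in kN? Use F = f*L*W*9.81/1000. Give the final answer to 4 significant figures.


F = 0.0190 * 1115.0640 * 308.9390 * 9.81 / 1000
F = 64.21 kN


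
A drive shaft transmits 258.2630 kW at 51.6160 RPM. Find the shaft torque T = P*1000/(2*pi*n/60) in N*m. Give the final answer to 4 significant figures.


omega = 2*pi*51.6160/60 = 5.40521 rad/s
T = 258.2630*1000 / 5.40521
T = 47780 N*m


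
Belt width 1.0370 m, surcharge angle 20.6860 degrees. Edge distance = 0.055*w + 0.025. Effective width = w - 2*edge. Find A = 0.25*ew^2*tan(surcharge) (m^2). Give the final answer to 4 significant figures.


edge = 0.055*1.0370 + 0.025 = 0.082035 m
ew = 1.0370 - 2*0.082035 = 0.87293 m
A = 0.25 * 0.87293^2 * tan(20.6860 deg)
A = 0.07193 m^2


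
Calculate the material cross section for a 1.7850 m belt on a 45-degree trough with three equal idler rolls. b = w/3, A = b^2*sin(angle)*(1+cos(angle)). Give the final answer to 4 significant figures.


b = 1.7850/3 = 0.595 m
A = 0.595^2 * sin(45 deg) * (1 + cos(45 deg))
A = 0.4273 m^2


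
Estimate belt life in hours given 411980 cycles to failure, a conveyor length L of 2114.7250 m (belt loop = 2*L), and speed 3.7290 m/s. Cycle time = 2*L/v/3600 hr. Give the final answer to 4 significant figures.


cycle_time = 2 * 2114.7250 / 3.7290 / 3600 = 0.315057 hr
life = 411980 * 0.315057 = 129800 hours


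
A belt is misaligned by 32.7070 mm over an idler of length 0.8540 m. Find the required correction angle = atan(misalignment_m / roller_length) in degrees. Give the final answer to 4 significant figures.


misalign_m = 32.7070 / 1000 = 0.032707 m
angle = atan(0.032707 / 0.8540)
angle = 2.193 deg


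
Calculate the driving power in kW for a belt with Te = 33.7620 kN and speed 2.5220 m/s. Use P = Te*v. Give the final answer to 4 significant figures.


P = Te * v = 33.7620 * 2.5220
P = 85.15 kW


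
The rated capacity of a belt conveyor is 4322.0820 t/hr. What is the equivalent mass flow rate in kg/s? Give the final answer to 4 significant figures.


m_dot = 4322.0820 * 1000 / 3600
m_dot = 1201 kg/s


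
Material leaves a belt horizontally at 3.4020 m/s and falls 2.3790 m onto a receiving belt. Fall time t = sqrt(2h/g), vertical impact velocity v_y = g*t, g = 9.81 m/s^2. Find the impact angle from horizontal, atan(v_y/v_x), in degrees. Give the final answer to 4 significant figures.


t = sqrt(2*2.3790/9.81) = 0.69643 s
v_y = 9.81 * 0.69643 = 6.83198 m/s
angle = atan(6.83198 / 3.4020) = 63.53 deg


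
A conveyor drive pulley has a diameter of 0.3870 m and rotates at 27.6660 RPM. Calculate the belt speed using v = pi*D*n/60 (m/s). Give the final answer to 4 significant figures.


v = pi * 0.3870 * 27.6660 / 60
v = 0.5606 m/s


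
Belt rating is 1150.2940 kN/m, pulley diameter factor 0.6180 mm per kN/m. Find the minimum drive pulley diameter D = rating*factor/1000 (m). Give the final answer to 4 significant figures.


D = 1150.2940 * 0.6180 / 1000
D = 0.7109 m


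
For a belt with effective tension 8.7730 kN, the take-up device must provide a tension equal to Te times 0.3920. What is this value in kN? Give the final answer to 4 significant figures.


T_tu = 8.7730 * 0.3920
T_tu = 3.439 kN


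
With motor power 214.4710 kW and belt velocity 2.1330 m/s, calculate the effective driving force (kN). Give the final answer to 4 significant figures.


Te = P / v = 214.4710 / 2.1330
Te = 100.5 kN


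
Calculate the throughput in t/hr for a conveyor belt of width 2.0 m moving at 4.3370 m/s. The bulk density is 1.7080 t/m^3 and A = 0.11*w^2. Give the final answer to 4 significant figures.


A = 0.11 * 2.0^2 = 0.44 m^2
C = 0.44 * 4.3370 * 1.7080 * 3600
C = 11730 t/hr


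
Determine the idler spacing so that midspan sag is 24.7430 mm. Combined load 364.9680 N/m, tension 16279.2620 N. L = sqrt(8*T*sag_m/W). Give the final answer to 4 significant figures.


sag = 24.7430/1000 = 0.024743 m
L = sqrt(8 * 16279.2620 * 0.024743 / 364.9680)
L = 2.971 m


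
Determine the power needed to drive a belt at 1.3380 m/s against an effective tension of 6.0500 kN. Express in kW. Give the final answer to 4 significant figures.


P = Te * v = 6.0500 * 1.3380
P = 8.095 kW


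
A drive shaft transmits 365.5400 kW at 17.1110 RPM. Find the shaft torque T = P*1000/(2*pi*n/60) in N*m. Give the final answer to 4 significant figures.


omega = 2*pi*17.1110/60 = 1.79186 rad/s
T = 365.5400*1000 / 1.79186
T = 204000 N*m


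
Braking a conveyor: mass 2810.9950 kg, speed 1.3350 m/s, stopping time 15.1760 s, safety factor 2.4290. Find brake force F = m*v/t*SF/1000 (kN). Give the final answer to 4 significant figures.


F = 2810.9950 * 1.3350 / 15.1760 * 2.4290 / 1000
F = 0.6006 kN


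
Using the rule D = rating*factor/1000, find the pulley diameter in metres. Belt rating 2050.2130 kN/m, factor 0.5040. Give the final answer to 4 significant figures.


D = 2050.2130 * 0.5040 / 1000
D = 1.033 m


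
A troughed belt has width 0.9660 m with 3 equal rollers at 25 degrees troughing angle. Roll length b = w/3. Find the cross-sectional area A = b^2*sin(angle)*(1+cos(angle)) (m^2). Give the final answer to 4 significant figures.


b = 0.9660/3 = 0.322 m
A = 0.322^2 * sin(25 deg) * (1 + cos(25 deg))
A = 0.08353 m^2


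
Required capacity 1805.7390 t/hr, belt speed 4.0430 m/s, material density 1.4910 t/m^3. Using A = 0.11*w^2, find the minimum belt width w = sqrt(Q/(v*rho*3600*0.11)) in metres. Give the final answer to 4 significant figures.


A_req = 1805.7390 / (4.0430 * 1.4910 * 3600) = 0.0832092 m^2
w = sqrt(0.0832092 / 0.11)
w = 0.8697 m


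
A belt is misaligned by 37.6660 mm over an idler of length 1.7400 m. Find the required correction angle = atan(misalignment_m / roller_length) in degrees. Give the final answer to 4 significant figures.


misalign_m = 37.6660 / 1000 = 0.037666 m
angle = atan(0.037666 / 1.7400)
angle = 1.240 deg


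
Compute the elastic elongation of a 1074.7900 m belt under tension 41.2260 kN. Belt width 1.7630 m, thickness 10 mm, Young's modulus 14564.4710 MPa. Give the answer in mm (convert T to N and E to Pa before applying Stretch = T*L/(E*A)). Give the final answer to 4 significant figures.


A = 1.7630 * 0.01 = 0.01763 m^2
Stretch = 41.2260*1000 * 1074.7900 / (14564.4710e6 * 0.01763) * 1000
Stretch = 172.6 mm


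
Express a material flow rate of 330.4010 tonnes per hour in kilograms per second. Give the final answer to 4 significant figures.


m_dot = 330.4010 * 1000 / 3600
m_dot = 91.78 kg/s


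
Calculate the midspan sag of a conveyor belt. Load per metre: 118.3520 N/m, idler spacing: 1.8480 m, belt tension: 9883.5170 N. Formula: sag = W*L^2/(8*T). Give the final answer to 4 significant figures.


sag = 118.3520 * 1.8480^2 / (8 * 9883.5170)
sag = 0.005112 m


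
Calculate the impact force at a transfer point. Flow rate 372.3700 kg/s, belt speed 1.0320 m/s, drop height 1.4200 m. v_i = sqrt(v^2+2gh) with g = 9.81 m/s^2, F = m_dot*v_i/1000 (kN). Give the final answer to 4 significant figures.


v_i = sqrt(1.0320^2 + 2*9.81*1.4200) = 5.37824 m/s
F = 372.3700 * 5.37824 / 1000
F = 2.003 kN


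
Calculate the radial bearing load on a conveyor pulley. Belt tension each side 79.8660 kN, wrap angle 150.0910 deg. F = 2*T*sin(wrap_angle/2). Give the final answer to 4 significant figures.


F = 2 * 79.8660 * sin(150.0910/2 deg)
F = 154.3 kN


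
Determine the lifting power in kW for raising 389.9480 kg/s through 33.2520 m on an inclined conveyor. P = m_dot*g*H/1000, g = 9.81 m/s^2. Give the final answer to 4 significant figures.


P = 389.9480 * 9.81 * 33.2520 / 1000
P = 127.2 kW


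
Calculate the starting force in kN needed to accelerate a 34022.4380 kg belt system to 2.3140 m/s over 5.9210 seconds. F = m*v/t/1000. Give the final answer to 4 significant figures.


F = 34022.4380 * 2.3140 / 5.9210 / 1000
F = 13.30 kN


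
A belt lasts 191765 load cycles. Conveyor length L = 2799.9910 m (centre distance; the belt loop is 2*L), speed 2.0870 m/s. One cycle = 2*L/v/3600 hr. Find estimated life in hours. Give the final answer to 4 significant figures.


cycle_time = 2 * 2799.9910 / 2.0870 / 3600 = 0.745352 hr
life = 191765 * 0.745352 = 142900 hours


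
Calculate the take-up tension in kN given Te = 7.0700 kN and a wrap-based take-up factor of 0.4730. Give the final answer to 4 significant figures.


T_tu = 7.0700 * 0.4730
T_tu = 3.344 kN


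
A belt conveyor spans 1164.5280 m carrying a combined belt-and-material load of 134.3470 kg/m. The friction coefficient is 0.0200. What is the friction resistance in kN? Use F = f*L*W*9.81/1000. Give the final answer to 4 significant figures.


F = 0.0200 * 1164.5280 * 134.3470 * 9.81 / 1000
F = 30.70 kN


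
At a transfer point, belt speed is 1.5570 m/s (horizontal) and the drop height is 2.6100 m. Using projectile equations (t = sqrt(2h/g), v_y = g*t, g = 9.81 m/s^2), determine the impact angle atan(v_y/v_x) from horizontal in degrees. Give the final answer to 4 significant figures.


t = sqrt(2*2.6100/9.81) = 0.729459 s
v_y = 9.81 * 0.729459 = 7.15599 m/s
angle = atan(7.15599 / 1.5570) = 77.72 deg


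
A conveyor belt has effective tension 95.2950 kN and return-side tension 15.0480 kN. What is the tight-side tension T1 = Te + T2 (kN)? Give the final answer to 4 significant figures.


T1 = Te + T2 = 95.2950 + 15.0480
T1 = 110.3 kN


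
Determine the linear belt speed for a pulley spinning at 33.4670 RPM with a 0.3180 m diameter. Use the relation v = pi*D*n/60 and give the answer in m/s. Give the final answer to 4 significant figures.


v = pi * 0.3180 * 33.4670 / 60
v = 0.5572 m/s


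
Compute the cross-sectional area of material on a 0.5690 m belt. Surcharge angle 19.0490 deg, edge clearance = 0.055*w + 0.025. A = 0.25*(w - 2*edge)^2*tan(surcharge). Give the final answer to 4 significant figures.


edge = 0.055*0.5690 + 0.025 = 0.056295 m
ew = 0.5690 - 2*0.056295 = 0.45641 m
A = 0.25 * 0.45641^2 * tan(19.0490 deg)
A = 0.01798 m^2


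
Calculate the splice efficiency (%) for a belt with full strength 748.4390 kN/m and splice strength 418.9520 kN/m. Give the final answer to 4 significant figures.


Eff = 418.9520 / 748.4390 * 100
Eff = 55.98 %


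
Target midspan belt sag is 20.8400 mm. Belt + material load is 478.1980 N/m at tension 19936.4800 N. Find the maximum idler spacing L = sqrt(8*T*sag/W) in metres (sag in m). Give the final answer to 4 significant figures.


sag = 20.8400/1000 = 0.020840 m
L = sqrt(8 * 19936.4800 * 0.020840 / 478.1980)
L = 2.636 m


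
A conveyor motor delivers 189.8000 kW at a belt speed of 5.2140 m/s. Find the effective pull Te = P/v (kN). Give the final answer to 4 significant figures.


Te = P / v = 189.8000 / 5.2140
Te = 36.40 kN


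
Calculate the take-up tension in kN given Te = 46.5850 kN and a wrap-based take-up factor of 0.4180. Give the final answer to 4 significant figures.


T_tu = 46.5850 * 0.4180
T_tu = 19.47 kN


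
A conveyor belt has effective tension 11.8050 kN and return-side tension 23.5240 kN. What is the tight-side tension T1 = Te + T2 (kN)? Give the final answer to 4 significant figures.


T1 = Te + T2 = 11.8050 + 23.5240
T1 = 35.33 kN


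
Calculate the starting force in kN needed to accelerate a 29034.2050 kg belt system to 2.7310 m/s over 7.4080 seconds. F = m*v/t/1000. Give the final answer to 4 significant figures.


F = 29034.2050 * 2.7310 / 7.4080 / 1000
F = 10.70 kN


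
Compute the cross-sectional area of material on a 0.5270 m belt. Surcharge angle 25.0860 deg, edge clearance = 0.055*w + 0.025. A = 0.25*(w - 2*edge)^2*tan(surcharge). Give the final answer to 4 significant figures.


edge = 0.055*0.5270 + 0.025 = 0.053985 m
ew = 0.5270 - 2*0.053985 = 0.41903 m
A = 0.25 * 0.41903^2 * tan(25.0860 deg)
A = 0.02055 m^2


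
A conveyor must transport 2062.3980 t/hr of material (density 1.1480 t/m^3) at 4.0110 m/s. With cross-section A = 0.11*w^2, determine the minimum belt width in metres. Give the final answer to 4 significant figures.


A_req = 2062.3980 / (4.0110 * 1.1480 * 3600) = 0.124416 m^2
w = sqrt(0.124416 / 0.11)
w = 1.064 m


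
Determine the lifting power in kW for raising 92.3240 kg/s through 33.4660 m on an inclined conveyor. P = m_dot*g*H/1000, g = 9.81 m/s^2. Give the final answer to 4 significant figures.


P = 92.3240 * 9.81 * 33.4660 / 1000
P = 30.31 kW


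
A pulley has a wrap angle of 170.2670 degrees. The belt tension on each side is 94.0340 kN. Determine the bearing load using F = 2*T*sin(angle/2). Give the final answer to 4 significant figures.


F = 2 * 94.0340 * sin(170.2670/2 deg)
F = 187.4 kN


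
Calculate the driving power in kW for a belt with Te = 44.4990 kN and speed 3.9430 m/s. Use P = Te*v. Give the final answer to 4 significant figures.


P = Te * v = 44.4990 * 3.9430
P = 175.5 kW


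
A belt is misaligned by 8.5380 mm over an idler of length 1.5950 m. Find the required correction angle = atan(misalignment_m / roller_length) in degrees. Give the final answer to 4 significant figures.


misalign_m = 8.5380 / 1000 = 0.008538 m
angle = atan(0.008538 / 1.5950)
angle = 0.3067 deg


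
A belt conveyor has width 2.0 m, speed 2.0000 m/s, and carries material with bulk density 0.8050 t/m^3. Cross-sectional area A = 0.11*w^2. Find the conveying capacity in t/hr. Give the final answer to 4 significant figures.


A = 0.11 * 2.0^2 = 0.44 m^2
C = 0.44 * 2.0000 * 0.8050 * 3600
C = 2550 t/hr


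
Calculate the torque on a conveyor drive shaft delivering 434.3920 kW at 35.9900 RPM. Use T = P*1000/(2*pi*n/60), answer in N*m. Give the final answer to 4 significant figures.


omega = 2*pi*35.9900/60 = 3.76886 rad/s
T = 434.3920*1000 / 3.76886
T = 115300 N*m


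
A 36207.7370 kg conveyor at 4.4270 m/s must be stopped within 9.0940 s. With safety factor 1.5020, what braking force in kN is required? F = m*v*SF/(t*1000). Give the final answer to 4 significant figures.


F = 36207.7370 * 4.4270 / 9.0940 * 1.5020 / 1000
F = 26.47 kN


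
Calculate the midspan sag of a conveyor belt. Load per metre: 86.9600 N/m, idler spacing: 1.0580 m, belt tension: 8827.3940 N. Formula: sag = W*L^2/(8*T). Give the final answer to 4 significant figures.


sag = 86.9600 * 1.0580^2 / (8 * 8827.3940)
sag = 0.001378 m


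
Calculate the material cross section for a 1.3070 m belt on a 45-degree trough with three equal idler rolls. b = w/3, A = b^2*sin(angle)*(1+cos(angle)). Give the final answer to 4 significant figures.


b = 1.3070/3 = 0.435667 m
A = 0.435667^2 * sin(45 deg) * (1 + cos(45 deg))
A = 0.2291 m^2


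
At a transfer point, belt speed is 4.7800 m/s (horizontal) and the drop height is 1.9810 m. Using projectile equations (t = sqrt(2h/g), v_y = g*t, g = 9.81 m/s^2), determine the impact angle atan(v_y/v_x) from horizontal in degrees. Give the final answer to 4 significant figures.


t = sqrt(2*1.9810/9.81) = 0.635511 s
v_y = 9.81 * 0.635511 = 6.23436 m/s
angle = atan(6.23436 / 4.7800) = 52.52 deg


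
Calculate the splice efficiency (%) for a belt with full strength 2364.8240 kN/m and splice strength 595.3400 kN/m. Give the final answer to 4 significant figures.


Eff = 595.3400 / 2364.8240 * 100
Eff = 25.17 %


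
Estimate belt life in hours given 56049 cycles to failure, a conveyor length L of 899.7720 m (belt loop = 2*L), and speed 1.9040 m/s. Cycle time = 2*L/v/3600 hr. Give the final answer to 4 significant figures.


cycle_time = 2 * 899.7720 / 1.9040 / 3600 = 0.262539 hr
life = 56049 * 0.262539 = 14720 hours


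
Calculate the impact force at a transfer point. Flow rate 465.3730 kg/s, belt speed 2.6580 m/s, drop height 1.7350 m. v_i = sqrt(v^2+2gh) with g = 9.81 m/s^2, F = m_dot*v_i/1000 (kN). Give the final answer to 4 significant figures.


v_i = sqrt(2.6580^2 + 2*9.81*1.7350) = 6.41137 m/s
F = 465.3730 * 6.41137 / 1000
F = 2.984 kN


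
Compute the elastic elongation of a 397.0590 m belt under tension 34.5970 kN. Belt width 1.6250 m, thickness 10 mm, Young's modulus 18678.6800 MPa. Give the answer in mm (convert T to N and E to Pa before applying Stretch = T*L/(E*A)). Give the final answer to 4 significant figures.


A = 1.6250 * 0.01 = 0.01625 m^2
Stretch = 34.5970*1000 * 397.0590 / (18678.6800e6 * 0.01625) * 1000
Stretch = 45.26 mm


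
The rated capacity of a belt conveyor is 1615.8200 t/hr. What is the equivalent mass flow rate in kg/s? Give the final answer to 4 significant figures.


m_dot = 1615.8200 * 1000 / 3600
m_dot = 448.8 kg/s


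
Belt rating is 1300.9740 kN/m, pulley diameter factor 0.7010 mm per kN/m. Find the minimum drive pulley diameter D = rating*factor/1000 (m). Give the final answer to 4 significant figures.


D = 1300.9740 * 0.7010 / 1000
D = 0.9120 m


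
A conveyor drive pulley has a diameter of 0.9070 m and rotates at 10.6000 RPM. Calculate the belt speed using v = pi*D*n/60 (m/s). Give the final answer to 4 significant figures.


v = pi * 0.9070 * 10.6000 / 60
v = 0.5034 m/s


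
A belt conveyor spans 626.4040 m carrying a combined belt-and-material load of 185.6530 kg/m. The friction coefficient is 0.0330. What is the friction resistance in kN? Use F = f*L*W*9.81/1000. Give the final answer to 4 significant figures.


F = 0.0330 * 626.4040 * 185.6530 * 9.81 / 1000
F = 37.65 kN


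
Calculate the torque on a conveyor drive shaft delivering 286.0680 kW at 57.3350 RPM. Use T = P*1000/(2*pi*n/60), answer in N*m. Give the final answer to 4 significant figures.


omega = 2*pi*57.3350/60 = 6.00411 rad/s
T = 286.0680*1000 / 6.00411
T = 47650 N*m


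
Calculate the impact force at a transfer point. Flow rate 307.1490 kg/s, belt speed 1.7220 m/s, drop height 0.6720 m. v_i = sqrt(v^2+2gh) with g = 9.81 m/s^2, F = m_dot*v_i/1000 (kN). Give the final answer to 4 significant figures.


v_i = sqrt(1.7220^2 + 2*9.81*0.6720) = 4.0187 m/s
F = 307.1490 * 4.0187 / 1000
F = 1.234 kN


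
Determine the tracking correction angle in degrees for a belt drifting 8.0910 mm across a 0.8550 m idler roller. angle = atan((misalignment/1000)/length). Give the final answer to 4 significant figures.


misalign_m = 8.0910 / 1000 = 0.008091 m
angle = atan(0.008091 / 0.8550)
angle = 0.5422 deg


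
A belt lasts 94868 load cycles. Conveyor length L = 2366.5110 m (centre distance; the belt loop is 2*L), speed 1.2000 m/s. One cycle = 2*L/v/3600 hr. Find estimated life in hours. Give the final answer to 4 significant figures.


cycle_time = 2 * 2366.5110 / 1.2000 / 3600 = 1.09561 hr
life = 94868 * 1.09561 = 103900 hours


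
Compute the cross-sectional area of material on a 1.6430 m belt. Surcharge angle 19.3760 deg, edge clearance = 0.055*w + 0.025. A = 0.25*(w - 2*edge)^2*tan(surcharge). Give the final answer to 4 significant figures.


edge = 0.055*1.6430 + 0.025 = 0.115365 m
ew = 1.6430 - 2*0.115365 = 1.41227 m
A = 0.25 * 1.41227^2 * tan(19.3760 deg)
A = 0.1754 m^2


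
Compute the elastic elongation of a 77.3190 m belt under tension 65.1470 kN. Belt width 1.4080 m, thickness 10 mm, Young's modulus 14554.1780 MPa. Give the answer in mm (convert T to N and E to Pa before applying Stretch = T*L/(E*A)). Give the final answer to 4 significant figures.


A = 1.4080 * 0.01 = 0.01408 m^2
Stretch = 65.1470*1000 * 77.3190 / (14554.1780e6 * 0.01408) * 1000
Stretch = 24.58 mm


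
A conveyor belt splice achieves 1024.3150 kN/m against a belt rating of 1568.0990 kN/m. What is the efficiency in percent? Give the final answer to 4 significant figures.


Eff = 1024.3150 / 1568.0990 * 100
Eff = 65.32 %


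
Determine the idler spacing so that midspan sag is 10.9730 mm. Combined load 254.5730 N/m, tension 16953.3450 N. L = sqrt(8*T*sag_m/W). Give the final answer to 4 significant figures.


sag = 10.9730/1000 = 0.010973 m
L = sqrt(8 * 16953.3450 * 0.010973 / 254.5730)
L = 2.418 m


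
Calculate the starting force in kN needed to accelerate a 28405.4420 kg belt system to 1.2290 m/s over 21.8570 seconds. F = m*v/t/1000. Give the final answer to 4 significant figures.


F = 28405.4420 * 1.2290 / 21.8570 / 1000
F = 1.597 kN


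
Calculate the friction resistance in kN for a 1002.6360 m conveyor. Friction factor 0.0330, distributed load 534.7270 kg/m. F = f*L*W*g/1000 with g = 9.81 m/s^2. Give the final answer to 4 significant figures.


F = 0.0330 * 1002.6360 * 534.7270 * 9.81 / 1000
F = 173.6 kN


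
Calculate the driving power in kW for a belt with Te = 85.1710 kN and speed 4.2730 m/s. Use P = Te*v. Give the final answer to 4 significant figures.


P = Te * v = 85.1710 * 4.2730
P = 363.9 kW


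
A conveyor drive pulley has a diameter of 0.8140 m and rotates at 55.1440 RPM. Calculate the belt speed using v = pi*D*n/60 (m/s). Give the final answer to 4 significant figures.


v = pi * 0.8140 * 55.1440 / 60
v = 2.350 m/s


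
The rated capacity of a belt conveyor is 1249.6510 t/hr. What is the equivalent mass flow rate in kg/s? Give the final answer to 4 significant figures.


m_dot = 1249.6510 * 1000 / 3600
m_dot = 347.1 kg/s


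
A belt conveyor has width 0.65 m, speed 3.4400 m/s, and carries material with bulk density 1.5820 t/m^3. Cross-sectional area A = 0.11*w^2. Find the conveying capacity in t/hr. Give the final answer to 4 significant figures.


A = 0.11 * 0.65^2 = 0.046475 m^2
C = 0.046475 * 3.4400 * 1.5820 * 3600
C = 910.5 t/hr


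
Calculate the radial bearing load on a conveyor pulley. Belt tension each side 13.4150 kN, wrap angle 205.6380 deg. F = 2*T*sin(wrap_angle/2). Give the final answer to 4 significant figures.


F = 2 * 13.4150 * sin(205.6380/2 deg)
F = 26.16 kN


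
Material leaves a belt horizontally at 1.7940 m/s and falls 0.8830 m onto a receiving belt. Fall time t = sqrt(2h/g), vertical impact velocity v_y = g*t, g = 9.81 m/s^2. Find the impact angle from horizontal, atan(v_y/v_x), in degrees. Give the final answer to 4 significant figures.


t = sqrt(2*0.8830/9.81) = 0.424288 s
v_y = 9.81 * 0.424288 = 4.16227 m/s
angle = atan(4.16227 / 1.7940) = 66.68 deg


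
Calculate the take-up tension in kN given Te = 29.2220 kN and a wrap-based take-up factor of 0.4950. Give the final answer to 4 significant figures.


T_tu = 29.2220 * 0.4950
T_tu = 14.46 kN


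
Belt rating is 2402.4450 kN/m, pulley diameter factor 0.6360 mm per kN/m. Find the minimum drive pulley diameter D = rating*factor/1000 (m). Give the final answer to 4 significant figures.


D = 2402.4450 * 0.6360 / 1000
D = 1.528 m


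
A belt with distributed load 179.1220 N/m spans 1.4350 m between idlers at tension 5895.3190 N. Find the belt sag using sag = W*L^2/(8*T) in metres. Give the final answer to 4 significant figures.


sag = 179.1220 * 1.4350^2 / (8 * 5895.3190)
sag = 0.007821 m


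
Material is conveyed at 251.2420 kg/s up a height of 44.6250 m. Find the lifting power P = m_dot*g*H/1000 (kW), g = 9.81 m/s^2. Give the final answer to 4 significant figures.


P = 251.2420 * 9.81 * 44.6250 / 1000
P = 110.0 kW


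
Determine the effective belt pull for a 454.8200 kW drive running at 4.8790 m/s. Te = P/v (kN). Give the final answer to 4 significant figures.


Te = P / v = 454.8200 / 4.8790
Te = 93.22 kN


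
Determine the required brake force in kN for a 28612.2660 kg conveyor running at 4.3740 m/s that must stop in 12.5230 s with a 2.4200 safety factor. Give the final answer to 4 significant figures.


F = 28612.2660 * 4.3740 / 12.5230 * 2.4200 / 1000
F = 24.18 kN


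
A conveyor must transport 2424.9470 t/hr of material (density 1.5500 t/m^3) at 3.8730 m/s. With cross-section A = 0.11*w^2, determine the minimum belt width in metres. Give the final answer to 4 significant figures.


A_req = 2424.9470 / (3.8730 * 1.5500 * 3600) = 0.112207 m^2
w = sqrt(0.112207 / 0.11)
w = 1.010 m


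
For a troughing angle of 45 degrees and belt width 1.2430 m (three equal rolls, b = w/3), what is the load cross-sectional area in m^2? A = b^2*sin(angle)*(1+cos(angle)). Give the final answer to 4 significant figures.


b = 1.2430/3 = 0.414333 m
A = 0.414333^2 * sin(45 deg) * (1 + cos(45 deg))
A = 0.2072 m^2


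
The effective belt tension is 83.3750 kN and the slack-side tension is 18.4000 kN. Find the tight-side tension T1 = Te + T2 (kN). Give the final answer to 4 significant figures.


T1 = Te + T2 = 83.3750 + 18.4000
T1 = 101.8 kN


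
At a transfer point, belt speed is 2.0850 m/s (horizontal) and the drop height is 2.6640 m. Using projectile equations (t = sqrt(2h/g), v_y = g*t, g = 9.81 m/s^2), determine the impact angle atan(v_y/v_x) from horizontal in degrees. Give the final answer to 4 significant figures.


t = sqrt(2*2.6640/9.81) = 0.736966 s
v_y = 9.81 * 0.736966 = 7.22964 m/s
angle = atan(7.22964 / 2.0850) = 73.91 deg


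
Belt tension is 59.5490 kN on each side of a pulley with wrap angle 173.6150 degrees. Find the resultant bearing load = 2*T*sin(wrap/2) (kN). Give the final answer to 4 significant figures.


F = 2 * 59.5490 * sin(173.6150/2 deg)
F = 118.9 kN


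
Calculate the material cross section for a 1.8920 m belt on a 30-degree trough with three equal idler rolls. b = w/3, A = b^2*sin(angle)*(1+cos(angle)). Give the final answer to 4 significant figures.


b = 1.8920/3 = 0.630667 m
A = 0.630667^2 * sin(30 deg) * (1 + cos(30 deg))
A = 0.3711 m^2


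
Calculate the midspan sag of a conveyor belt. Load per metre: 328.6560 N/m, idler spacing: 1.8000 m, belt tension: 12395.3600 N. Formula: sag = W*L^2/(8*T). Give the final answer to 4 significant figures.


sag = 328.6560 * 1.8000^2 / (8 * 12395.3600)
sag = 0.01074 m


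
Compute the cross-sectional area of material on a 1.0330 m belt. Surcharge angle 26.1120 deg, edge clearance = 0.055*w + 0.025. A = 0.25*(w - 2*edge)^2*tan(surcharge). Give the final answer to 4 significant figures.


edge = 0.055*1.0330 + 0.025 = 0.081815 m
ew = 1.0330 - 2*0.081815 = 0.86937 m
A = 0.25 * 0.86937^2 * tan(26.1120 deg)
A = 0.09262 m^2


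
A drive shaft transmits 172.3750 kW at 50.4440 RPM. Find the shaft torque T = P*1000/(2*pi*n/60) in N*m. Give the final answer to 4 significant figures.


omega = 2*pi*50.4440/60 = 5.28248 rad/s
T = 172.3750*1000 / 5.28248
T = 32630 N*m


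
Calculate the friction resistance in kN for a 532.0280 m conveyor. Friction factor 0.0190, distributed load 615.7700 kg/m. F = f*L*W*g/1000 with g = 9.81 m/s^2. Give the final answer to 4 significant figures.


F = 0.0190 * 532.0280 * 615.7700 * 9.81 / 1000
F = 61.06 kN


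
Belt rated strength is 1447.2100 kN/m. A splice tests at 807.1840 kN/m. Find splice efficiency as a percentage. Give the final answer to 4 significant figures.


Eff = 807.1840 / 1447.2100 * 100
Eff = 55.78 %


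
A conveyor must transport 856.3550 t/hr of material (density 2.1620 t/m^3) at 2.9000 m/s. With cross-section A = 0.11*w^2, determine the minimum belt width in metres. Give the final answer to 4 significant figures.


A_req = 856.3550 / (2.9000 * 2.1620 * 3600) = 0.03794 m^2
w = sqrt(0.03794 / 0.11)
w = 0.5873 m


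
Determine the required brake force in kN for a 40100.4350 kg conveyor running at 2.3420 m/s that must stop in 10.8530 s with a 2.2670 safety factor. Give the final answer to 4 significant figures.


F = 40100.4350 * 2.3420 / 10.8530 * 2.2670 / 1000
F = 19.62 kN


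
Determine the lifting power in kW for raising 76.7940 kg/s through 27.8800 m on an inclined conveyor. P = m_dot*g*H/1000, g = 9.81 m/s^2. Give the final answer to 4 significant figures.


P = 76.7940 * 9.81 * 27.8800 / 1000
P = 21.00 kW


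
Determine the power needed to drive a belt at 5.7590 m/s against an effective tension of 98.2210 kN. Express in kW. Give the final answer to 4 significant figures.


P = Te * v = 98.2210 * 5.7590
P = 565.7 kW


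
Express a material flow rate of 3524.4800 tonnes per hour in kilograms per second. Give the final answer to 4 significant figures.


m_dot = 3524.4800 * 1000 / 3600
m_dot = 979.0 kg/s


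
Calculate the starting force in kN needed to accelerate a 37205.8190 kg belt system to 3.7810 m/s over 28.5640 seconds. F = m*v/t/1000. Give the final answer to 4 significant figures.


F = 37205.8190 * 3.7810 / 28.5640 / 1000
F = 4.925 kN


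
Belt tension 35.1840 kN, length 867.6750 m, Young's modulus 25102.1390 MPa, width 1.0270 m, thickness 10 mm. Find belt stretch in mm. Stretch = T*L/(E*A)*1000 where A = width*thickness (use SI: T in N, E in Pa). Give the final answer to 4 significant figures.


A = 1.0270 * 0.01 = 0.01027 m^2
Stretch = 35.1840*1000 * 867.6750 / (25102.1390e6 * 0.01027) * 1000
Stretch = 118.4 mm


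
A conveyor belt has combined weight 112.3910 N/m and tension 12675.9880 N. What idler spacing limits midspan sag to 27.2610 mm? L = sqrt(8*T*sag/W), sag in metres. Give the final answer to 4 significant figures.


sag = 27.2610/1000 = 0.027261 m
L = sqrt(8 * 12675.9880 * 0.027261 / 112.3910)
L = 4.960 m


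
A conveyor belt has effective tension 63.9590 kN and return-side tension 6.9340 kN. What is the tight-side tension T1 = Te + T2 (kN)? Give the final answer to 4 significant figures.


T1 = Te + T2 = 63.9590 + 6.9340
T1 = 70.89 kN


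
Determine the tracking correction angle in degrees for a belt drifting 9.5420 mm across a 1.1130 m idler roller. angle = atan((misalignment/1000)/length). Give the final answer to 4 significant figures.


misalign_m = 9.5420 / 1000 = 0.009542 m
angle = atan(0.009542 / 1.1130)
angle = 0.4912 deg


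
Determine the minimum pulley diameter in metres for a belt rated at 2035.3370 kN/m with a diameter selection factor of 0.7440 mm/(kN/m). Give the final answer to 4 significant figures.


D = 2035.3370 * 0.7440 / 1000
D = 1.514 m


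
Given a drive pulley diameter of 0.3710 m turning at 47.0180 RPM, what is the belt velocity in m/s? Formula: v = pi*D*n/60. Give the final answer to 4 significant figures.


v = pi * 0.3710 * 47.0180 / 60
v = 0.9133 m/s


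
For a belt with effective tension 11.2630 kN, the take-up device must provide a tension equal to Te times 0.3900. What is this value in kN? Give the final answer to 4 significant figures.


T_tu = 11.2630 * 0.3900
T_tu = 4.393 kN


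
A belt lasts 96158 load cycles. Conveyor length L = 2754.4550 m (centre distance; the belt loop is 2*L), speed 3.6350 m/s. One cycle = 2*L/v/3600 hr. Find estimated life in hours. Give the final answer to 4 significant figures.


cycle_time = 2 * 2754.4550 / 3.6350 / 3600 = 0.420977 hr
life = 96158 * 0.420977 = 40480 hours


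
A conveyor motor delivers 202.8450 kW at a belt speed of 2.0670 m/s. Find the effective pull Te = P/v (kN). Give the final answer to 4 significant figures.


Te = P / v = 202.8450 / 2.0670
Te = 98.13 kN


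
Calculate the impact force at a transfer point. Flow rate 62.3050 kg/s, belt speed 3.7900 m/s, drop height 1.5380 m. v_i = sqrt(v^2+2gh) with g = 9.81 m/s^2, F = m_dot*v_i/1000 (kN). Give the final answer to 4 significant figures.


v_i = sqrt(3.7900^2 + 2*9.81*1.5380) = 6.6738 m/s
F = 62.3050 * 6.6738 / 1000
F = 0.4158 kN


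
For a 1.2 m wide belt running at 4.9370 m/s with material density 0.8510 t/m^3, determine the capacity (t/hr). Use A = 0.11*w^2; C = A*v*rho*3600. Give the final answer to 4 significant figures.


A = 0.11 * 1.2^2 = 0.1584 m^2
C = 0.1584 * 4.9370 * 0.8510 * 3600
C = 2396 t/hr


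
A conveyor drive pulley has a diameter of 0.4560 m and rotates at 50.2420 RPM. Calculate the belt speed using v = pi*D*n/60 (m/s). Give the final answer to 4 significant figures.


v = pi * 0.4560 * 50.2420 / 60
v = 1.200 m/s


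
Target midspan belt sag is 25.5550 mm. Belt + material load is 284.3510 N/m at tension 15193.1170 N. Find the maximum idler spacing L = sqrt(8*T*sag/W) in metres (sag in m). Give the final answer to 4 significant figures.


sag = 25.5550/1000 = 0.025555 m
L = sqrt(8 * 15193.1170 * 0.025555 / 284.3510)
L = 3.305 m


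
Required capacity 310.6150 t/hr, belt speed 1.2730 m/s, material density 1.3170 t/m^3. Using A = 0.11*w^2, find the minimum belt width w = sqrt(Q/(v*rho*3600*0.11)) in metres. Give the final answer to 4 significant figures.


A_req = 310.6150 / (1.2730 * 1.3170 * 3600) = 0.0514643 m^2
w = sqrt(0.0514643 / 0.11)
w = 0.6840 m


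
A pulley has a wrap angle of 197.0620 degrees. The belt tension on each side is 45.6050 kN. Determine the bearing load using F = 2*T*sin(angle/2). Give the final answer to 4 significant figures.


F = 2 * 45.6050 * sin(197.0620/2 deg)
F = 90.20 kN


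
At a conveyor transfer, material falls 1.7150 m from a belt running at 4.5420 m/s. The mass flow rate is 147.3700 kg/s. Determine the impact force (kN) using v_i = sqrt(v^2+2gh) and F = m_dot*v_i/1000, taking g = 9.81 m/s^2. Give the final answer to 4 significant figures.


v_i = sqrt(4.5420^2 + 2*9.81*1.7150) = 7.36736 m/s
F = 147.3700 * 7.36736 / 1000
F = 1.086 kN


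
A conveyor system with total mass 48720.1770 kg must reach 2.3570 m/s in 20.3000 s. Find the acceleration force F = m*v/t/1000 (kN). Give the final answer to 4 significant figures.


F = 48720.1770 * 2.3570 / 20.3000 / 1000
F = 5.657 kN


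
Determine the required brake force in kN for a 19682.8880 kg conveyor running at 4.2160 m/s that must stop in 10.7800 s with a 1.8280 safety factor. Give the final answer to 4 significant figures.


F = 19682.8880 * 4.2160 / 10.7800 * 1.8280 / 1000
F = 14.07 kN


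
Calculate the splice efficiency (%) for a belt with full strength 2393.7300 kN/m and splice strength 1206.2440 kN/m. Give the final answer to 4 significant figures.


Eff = 1206.2440 / 2393.7300 * 100
Eff = 50.39 %


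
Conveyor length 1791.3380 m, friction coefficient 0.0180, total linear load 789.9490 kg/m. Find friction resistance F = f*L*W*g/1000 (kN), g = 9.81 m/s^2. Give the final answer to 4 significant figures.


F = 0.0180 * 1791.3380 * 789.9490 * 9.81 / 1000
F = 249.9 kN


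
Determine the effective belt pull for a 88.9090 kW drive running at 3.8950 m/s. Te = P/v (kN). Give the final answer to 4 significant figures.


Te = P / v = 88.9090 / 3.8950
Te = 22.83 kN


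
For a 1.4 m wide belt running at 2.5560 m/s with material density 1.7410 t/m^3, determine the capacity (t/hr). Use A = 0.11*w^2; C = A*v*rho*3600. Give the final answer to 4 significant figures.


A = 0.11 * 1.4^2 = 0.2156 m^2
C = 0.2156 * 2.5560 * 1.7410 * 3600
C = 3454 t/hr


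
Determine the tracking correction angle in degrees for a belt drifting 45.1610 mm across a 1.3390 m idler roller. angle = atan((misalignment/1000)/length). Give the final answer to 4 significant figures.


misalign_m = 45.1610 / 1000 = 0.045161 m
angle = atan(0.045161 / 1.3390)
angle = 1.932 deg


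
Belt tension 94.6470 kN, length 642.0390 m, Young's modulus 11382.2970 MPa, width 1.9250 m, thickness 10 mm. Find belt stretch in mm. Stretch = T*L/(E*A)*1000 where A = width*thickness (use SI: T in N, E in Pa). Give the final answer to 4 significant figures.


A = 1.9250 * 0.01 = 0.01925 m^2
Stretch = 94.6470*1000 * 642.0390 / (11382.2970e6 * 0.01925) * 1000
Stretch = 277.3 mm


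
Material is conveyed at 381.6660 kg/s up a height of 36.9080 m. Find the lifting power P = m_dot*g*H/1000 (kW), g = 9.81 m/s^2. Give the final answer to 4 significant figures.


P = 381.6660 * 9.81 * 36.9080 / 1000
P = 138.2 kW


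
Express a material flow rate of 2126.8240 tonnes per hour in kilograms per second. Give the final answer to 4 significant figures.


m_dot = 2126.8240 * 1000 / 3600
m_dot = 590.8 kg/s


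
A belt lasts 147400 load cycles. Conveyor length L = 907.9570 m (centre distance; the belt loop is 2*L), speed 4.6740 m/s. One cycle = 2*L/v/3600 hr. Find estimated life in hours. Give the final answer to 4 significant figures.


cycle_time = 2 * 907.9570 / 4.6740 / 3600 = 0.107921 hr
life = 147400 * 0.107921 = 15910 hours


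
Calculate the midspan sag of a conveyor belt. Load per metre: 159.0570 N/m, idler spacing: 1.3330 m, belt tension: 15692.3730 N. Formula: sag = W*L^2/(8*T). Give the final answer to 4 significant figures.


sag = 159.0570 * 1.3330^2 / (8 * 15692.3730)
sag = 0.002251 m


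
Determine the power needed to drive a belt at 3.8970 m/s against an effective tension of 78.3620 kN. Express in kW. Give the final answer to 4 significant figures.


P = Te * v = 78.3620 * 3.8970
P = 305.4 kW


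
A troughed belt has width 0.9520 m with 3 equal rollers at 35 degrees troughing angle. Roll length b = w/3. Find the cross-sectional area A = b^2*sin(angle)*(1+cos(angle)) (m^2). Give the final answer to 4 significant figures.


b = 0.9520/3 = 0.317333 m
A = 0.317333^2 * sin(35 deg) * (1 + cos(35 deg))
A = 0.1051 m^2


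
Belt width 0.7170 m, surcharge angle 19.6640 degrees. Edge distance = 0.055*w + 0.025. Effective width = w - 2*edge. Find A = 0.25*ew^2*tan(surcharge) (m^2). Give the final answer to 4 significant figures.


edge = 0.055*0.7170 + 0.025 = 0.064435 m
ew = 0.7170 - 2*0.064435 = 0.58813 m
A = 0.25 * 0.58813^2 * tan(19.6640 deg)
A = 0.03090 m^2


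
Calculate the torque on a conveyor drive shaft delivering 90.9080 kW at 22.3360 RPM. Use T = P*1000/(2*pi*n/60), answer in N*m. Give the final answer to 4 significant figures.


omega = 2*pi*22.3360/60 = 2.33902 rad/s
T = 90.9080*1000 / 2.33902
T = 38870 N*m


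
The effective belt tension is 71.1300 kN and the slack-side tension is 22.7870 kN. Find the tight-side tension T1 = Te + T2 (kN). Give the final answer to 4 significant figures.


T1 = Te + T2 = 71.1300 + 22.7870
T1 = 93.92 kN


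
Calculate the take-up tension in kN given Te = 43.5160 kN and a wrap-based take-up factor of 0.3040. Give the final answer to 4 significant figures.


T_tu = 43.5160 * 0.3040
T_tu = 13.23 kN


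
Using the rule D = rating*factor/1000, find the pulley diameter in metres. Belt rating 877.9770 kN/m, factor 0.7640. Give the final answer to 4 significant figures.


D = 877.9770 * 0.7640 / 1000
D = 0.6708 m


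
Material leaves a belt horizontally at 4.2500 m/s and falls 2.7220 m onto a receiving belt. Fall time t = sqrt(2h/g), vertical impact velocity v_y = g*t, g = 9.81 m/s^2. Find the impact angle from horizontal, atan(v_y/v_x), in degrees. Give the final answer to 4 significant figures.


t = sqrt(2*2.7220/9.81) = 0.744946 s
v_y = 9.81 * 0.744946 = 7.30792 m/s
angle = atan(7.30792 / 4.2500) = 59.82 deg


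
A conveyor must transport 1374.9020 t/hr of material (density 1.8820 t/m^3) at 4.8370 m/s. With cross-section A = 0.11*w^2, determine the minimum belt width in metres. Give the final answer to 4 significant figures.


A_req = 1374.9020 / (4.8370 * 1.8820 * 3600) = 0.041954 m^2
w = sqrt(0.041954 / 0.11)
w = 0.6176 m
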